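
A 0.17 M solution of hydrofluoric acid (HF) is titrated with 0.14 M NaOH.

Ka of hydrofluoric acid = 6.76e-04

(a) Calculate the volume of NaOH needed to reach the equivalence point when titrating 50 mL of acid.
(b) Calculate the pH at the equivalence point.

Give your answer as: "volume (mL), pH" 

moles acid = 0.17 × 50/1000 = 0.0085 mol; V_base = moles/0.14 × 1000 = 60.7 mL. At equivalence only the conjugate base is present: [A⁻] = 0.0085/0.111 = 7.6774e-02 M. Kb = Kw/Ka = 1.48e-11; [OH⁻] = √(Kb × [A⁻]) = 1.0657e-06; pOH = 5.97; pH = 14 - pOH = 8.03.

V = 60.7 mL, pH = 8.03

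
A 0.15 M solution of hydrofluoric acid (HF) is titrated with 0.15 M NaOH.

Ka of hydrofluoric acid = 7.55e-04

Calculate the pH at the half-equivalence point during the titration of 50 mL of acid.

At half-equivalence [HA] = [A⁻], so Henderson-Hasselbalch gives pH = pKa = -log(7.55e-04) = 3.12.

pH = pKa = 3.12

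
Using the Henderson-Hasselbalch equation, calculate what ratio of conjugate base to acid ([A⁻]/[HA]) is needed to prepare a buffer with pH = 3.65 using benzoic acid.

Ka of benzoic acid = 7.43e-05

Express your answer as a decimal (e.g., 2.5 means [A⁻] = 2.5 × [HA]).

pKa = -log(7.43e-05) = 4.1290. pH = pKa + log([A⁻]/[HA]), so log([A⁻]/[HA]) = pH − pKa = 3.65 − 4.1290 = -0.4790. [A⁻]/[HA] = 10^(-0.4790) = 0.332

[A⁻]/[HA] = 0.332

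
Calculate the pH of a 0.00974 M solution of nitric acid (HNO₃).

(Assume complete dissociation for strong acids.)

[H⁺] = 0.00974 M for strong acid. pH = -log[H⁺] = -log(0.00974)

pH = 2.01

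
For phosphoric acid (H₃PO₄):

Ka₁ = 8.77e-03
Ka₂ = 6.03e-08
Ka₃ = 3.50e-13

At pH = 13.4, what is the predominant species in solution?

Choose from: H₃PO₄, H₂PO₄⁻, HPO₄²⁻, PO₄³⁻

pKa₁ = 2.06, pKa₂ = 7.22, pKa₃ = 12.46. For a polyprotic acid the predominant species crosses at each pKa: below pKa_n the protonated form dominates, above it the deprotonated form does. At pH = 13.4, the predominant species is PO₄³⁻.

PO₄³⁻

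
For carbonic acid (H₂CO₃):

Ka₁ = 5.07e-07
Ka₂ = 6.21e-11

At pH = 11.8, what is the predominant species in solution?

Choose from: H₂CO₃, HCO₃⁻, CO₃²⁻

pKa₁ = 6.29, pKa₂ = 10.21. For a polyprotic acid the predominant species crosses at each pKa: below pKa_n the protonated form dominates, above it the deprotonated form does. At pH = 11.8, the predominant species is CO₃²⁻.

CO₃²⁻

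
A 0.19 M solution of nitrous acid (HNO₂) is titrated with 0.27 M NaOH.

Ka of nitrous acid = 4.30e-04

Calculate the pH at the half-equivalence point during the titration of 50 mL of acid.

At half-equivalence [HA] = [A⁻], so Henderson-Hasselbalch gives pH = pKa = -log(4.30e-04) = 3.37.

pH = pKa = 3.37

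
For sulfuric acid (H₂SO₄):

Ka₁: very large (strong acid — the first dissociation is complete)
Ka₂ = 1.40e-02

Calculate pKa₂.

pKa₂ = -log(Ka₂) = -log(1.40e-02) = 1.85.

pK_{a2} = 1.85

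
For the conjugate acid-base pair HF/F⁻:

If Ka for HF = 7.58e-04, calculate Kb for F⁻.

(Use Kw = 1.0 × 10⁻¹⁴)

For a conjugate pair Ka × Kb = Kw, so Kb = Kw/Ka = 1.0 × 10⁻¹⁴ / 7.58e-04 = 1.32e-11.

K_b = 1.32e-11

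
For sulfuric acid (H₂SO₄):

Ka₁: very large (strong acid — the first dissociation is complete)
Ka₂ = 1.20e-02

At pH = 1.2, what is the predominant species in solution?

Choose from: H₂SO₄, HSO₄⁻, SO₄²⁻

The first dissociation is complete, so H₂SO₄ itself is never the predominant species in water; pKa₂ = -log(1.20e-02) = 1.92. For a polyprotic acid the predominant species crosses at each pKa: below pKa_n the protonated form dominates, above it the deprotonated form does. At pH = 1.2, the predominant species is HSO₄⁻.

HSO₄⁻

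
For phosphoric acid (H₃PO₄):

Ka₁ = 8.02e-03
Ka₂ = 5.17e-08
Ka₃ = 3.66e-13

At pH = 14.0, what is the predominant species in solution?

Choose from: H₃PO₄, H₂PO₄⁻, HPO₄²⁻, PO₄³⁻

pKa₁ = 2.10, pKa₂ = 7.29, pKa₃ = 12.44. For a polyprotic acid the predominant species crosses at each pKa: below pKa_n the protonated form dominates, above it the deprotonated form does. At pH = 14.0, the predominant species is PO₄³⁻.

PO₄³⁻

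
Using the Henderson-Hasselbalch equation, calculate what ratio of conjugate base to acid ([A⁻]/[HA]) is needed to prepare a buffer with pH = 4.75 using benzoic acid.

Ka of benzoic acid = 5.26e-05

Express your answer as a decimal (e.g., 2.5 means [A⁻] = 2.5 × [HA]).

pKa = -log(5.26e-05) = 4.2790. pH = pKa + log([A⁻]/[HA]), so log([A⁻]/[HA]) = pH − pKa = 4.75 − 4.2790 = 0.4710. [A⁻]/[HA] = 10^(0.4710) = 2.96

[A⁻]/[HA] = 2.96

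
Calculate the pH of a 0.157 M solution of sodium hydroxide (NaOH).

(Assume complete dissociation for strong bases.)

[OH⁻] = 0.157 M for strong base. pOH = -log[OH⁻] = 0.80, pH = 14 - pOH

pH = 13.20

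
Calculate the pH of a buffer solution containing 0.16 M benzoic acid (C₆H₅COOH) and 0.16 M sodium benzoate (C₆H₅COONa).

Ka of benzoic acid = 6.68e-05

pKa = -log(6.68e-05) = 4.18. pH = pKa + log([A⁻]/[HA]) = 4.18 + log(0.16/0.16)

pH = 4.18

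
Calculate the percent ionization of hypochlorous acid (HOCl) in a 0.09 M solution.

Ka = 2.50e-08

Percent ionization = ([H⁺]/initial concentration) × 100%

Using Ka equilibrium: x² + Ka×x - Ka×C = 0. Solving: [H⁺] = 4.7422e-05. Percent = (4.7422e-05/0.09) × 100

Percent ionization = 0.0527%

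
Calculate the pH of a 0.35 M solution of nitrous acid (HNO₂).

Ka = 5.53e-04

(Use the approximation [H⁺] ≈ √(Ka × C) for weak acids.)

[H⁺] = √(Ka × C) = √(5.53e-04 × 0.35) = 1.3912e-02. pH = -log(1.3912e-02)

pH = 1.86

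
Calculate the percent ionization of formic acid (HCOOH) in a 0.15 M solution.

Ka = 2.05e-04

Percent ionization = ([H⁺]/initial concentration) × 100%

Using Ka equilibrium: x² + Ka×x - Ka×C = 0. Solving: [H⁺] = 5.4437e-03. Percent = (5.4437e-03/0.15) × 100

Percent ionization = 3.63%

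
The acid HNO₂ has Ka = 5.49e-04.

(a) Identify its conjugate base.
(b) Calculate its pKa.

(a) The conjugate base is formed by removing one H⁺ from HNO₂, giving NO₂⁻. (b) pKa = -log(Ka) = -log(5.49e-04) = 3.26.

Conjugate base: NO₂⁻; pK_a = 3.26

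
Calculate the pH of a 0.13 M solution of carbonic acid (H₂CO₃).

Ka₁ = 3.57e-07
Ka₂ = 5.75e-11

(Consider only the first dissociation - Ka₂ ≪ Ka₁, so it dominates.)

First dissociation dominates. From Ka₁ = [H⁺][HA⁻]/[H₂A], x² + Ka₁·x − Ka₁·C = 0 with C = 0.13 M and Ka₁ = 3.57e-07. Solving: [H⁺] = (−Ka₁ + √(Ka₁² + 4·Ka₁·C)) / 2 = 2.1525e-04 M. pH = -log(2.1525e-04) = 3.67.

pH = 3.67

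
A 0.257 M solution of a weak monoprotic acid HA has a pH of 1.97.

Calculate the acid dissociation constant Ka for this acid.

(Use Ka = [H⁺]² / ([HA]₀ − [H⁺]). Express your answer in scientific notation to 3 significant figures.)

[H⁺] = 10^(−pH) = 10^(−1.97) = 1.072e-02 M. For HA ⇌ H⁺ + A⁻, Ka = [H⁺][A⁻]/[HA] = [H⁺]² / ([HA]₀ − [H⁺]) = (1.072e-02)² / (0.257 − 1.072e-02) = 4.66e-04.

K_a = 4.66e-04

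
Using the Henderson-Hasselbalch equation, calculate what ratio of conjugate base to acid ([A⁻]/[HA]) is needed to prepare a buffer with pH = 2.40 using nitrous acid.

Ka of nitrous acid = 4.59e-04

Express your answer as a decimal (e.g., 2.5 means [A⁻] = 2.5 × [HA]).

pKa = -log(4.59e-04) = 3.3382. pH = pKa + log([A⁻]/[HA]), so log([A⁻]/[HA]) = pH − pKa = 2.40 − 3.3382 = -0.9382. [A⁻]/[HA] = 10^(-0.9382) = 0.115

[A⁻]/[HA] = 0.115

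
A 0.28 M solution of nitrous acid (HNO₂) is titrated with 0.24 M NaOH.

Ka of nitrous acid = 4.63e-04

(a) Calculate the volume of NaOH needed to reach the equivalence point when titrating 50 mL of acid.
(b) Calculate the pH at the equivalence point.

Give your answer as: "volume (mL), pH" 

moles acid = 0.28 × 50/1000 = 0.014 mol; V_base = moles/0.24 × 1000 = 58.3 mL. At equivalence only the conjugate base is present: [A⁻] = 0.014/0.108 = 1.2923e-01 M. Kb = Kw/Ka = 2.16e-11; [OH⁻] = √(Kb × [A⁻]) = 1.6707e-06; pOH = 5.78; pH = 14 - pOH = 8.22.

V = 58.3 mL, pH = 8.22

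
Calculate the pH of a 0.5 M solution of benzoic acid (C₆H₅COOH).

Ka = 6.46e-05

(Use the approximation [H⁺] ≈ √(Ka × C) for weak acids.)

[H⁺] = √(Ka × C) = √(6.46e-05 × 0.5) = 5.6833e-03. pH = -log(5.6833e-03)

pH = 2.25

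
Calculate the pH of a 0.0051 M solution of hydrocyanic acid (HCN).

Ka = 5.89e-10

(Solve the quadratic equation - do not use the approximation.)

x² + Ka×x - Ka×C = 0. Using quadratic formula: [H⁺] = 1.7329e-06

pH = 5.76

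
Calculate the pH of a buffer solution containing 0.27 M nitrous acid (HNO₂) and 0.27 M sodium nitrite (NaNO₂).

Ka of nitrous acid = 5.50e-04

pKa = -log(5.50e-04) = 3.26. pH = pKa + log([A⁻]/[HA]) = 3.26 + log(0.27/0.27)

pH = 3.26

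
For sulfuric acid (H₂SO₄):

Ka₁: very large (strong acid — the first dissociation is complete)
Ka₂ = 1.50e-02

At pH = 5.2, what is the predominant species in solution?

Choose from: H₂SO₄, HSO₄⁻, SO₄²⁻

The first dissociation is complete, so H₂SO₄ itself is never the predominant species in water; pKa₂ = -log(1.50e-02) = 1.82. For a polyprotic acid the predominant species crosses at each pKa: below pKa_n the protonated form dominates, above it the deprotonated form does. At pH = 5.2, the predominant species is SO₄²⁻.

SO₄²⁻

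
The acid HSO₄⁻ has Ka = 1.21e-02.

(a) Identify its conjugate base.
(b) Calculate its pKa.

(a) The conjugate base is formed by removing one H⁺ from HSO₄⁻, giving SO₄²⁻. (b) pKa = -log(Ka) = -log(1.21e-02) = 1.92.

Conjugate base: SO₄²⁻; pK_a = 1.92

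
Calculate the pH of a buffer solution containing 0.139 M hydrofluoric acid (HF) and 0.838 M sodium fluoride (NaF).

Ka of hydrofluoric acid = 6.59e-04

pKa = -log(6.59e-04) = 3.18. pH = pKa + log([A⁻]/[HA]) = 3.18 + log(0.838/0.139)

pH = 3.96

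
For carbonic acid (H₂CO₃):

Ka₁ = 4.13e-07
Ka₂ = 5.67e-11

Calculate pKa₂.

pKa₂ = -log(Ka₂) = -log(5.67e-11) = 10.25.

pK_{a2} = 10.25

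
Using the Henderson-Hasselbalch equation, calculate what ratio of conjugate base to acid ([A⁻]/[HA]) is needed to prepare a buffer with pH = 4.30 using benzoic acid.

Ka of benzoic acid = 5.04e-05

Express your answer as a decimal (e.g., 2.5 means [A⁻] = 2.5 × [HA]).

pKa = -log(5.04e-05) = 4.2976. pH = pKa + log([A⁻]/[HA]), so log([A⁻]/[HA]) = pH − pKa = 4.30 − 4.2976 = 0.0024. [A⁻]/[HA] = 10^(0.0024) = 1.01

[A⁻]/[HA] = 1.01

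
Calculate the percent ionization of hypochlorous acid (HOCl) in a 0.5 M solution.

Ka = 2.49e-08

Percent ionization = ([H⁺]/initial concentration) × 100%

Using Ka equilibrium: x² + Ka×x - Ka×C = 0. Solving: [H⁺] = 1.1157e-04. Percent = (1.1157e-04/0.5) × 100

Percent ionization = 0.0223%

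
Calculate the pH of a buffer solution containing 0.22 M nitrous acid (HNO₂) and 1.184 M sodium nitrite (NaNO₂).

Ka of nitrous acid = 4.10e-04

pKa = -log(4.10e-04) = 3.39. pH = pKa + log([A⁻]/[HA]) = 3.39 + log(1.184/0.22)

pH = 4.12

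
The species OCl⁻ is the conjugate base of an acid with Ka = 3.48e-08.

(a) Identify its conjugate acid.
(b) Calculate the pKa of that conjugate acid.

(a) The conjugate acid is formed by adding one H⁺ to OCl⁻, giving HOCl. (b) pKa = -log(Ka) = -log(3.48e-08) = 7.46.

Conjugate acid: HOCl; pK_a = 7.46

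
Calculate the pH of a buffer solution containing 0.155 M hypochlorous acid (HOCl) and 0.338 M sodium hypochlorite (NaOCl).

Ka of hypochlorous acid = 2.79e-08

pKa = -log(2.79e-08) = 7.55. pH = pKa + log([A⁻]/[HA]) = 7.55 + log(0.338/0.155)

pH = 7.89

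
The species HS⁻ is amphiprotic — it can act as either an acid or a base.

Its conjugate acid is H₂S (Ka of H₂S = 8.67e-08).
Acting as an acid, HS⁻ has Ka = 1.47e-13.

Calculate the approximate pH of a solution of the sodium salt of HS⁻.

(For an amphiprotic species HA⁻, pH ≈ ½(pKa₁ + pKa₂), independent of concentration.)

pKa₁ = -log(8.67e-08) = 7.06; pKa₂ = -log(1.47e-13) = 12.83. For an amphiprotic species, pH ≈ ½(pKa₁ + pKa₂) = ½(7.06 + 12.83) = 9.95.

pH = 9.95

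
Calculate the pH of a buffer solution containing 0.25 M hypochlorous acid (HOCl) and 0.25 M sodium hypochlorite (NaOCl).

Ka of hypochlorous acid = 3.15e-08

pKa = -log(3.15e-08) = 7.50. pH = pKa + log([A⁻]/[HA]) = 7.50 + log(0.25/0.25)

pH = 7.50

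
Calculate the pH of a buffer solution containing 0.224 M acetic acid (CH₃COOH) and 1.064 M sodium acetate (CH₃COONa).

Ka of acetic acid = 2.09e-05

pKa = -log(2.09e-05) = 4.68. pH = pKa + log([A⁻]/[HA]) = 4.68 + log(1.064/0.224)

pH = 5.36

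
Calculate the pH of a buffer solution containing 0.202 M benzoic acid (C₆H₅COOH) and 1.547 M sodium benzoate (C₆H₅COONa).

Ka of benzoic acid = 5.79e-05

pKa = -log(5.79e-05) = 4.24. pH = pKa + log([A⁻]/[HA]) = 4.24 + log(1.547/0.202)

pH = 5.12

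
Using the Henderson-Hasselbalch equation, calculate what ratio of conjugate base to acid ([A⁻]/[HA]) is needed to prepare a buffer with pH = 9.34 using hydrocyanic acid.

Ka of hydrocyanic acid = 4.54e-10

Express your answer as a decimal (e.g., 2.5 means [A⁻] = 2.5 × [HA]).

pKa = -log(4.54e-10) = 9.3429. pH = pKa + log([A⁻]/[HA]), so log([A⁻]/[HA]) = pH − pKa = 9.34 − 9.3429 = -0.0029. [A⁻]/[HA] = 10^(-0.0029) = 0.993

[A⁻]/[HA] = 0.993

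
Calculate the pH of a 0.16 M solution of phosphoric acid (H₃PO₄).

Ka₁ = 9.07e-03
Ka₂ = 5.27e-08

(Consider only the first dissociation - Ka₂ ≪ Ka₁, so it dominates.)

First dissociation dominates. From Ka₁ = [H⁺][HA⁻]/[H₂A], x² + Ka₁·x − Ka₁·C = 0 with C = 0.16 M and Ka₁ = 9.07e-03. Solving: [H⁺] = (−Ka₁ + √(Ka₁² + 4·Ka₁·C)) / 2 = 3.3829e-02 M. pH = -log(3.3829e-02) = 1.47.

pH = 1.47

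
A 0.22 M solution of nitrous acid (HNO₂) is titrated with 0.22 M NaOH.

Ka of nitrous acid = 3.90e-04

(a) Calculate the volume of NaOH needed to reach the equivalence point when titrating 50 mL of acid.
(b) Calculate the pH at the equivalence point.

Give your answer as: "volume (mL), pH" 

moles acid = 0.22 × 50/1000 = 0.011 mol; V_base = moles/0.22 × 1000 = 50.0 mL. At equivalence only the conjugate base is present: [A⁻] = 0.011/0.100 = 1.1000e-01 M. Kb = Kw/Ka = 2.56e-11; [OH⁻] = √(Kb × [A⁻]) = 1.6794e-06; pOH = 5.77; pH = 14 - pOH = 8.23.

V = 50.0 mL, pH = 8.23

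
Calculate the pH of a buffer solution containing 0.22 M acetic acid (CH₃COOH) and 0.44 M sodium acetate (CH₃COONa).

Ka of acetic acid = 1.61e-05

pKa = -log(1.61e-05) = 4.79. pH = pKa + log([A⁻]/[HA]) = 4.79 + log(0.44/0.22)

pH = 5.09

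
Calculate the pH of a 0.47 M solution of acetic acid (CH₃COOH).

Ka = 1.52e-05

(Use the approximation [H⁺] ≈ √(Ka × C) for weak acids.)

[H⁺] = √(Ka × C) = √(1.52e-05 × 0.47) = 2.6728e-03. pH = -log(2.6728e-03)

pH = 2.57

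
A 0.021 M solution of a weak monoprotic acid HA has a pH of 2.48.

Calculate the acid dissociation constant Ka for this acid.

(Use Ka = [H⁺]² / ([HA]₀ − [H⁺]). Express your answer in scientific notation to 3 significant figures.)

[H⁺] = 10^(−pH) = 10^(−2.48) = 3.311e-03 M. For HA ⇌ H⁺ + A⁻, Ka = [H⁺][A⁻]/[HA] = [H⁺]² / ([HA]₀ − [H⁺]) = (3.311e-03)² / (0.021 − 3.311e-03) = 6.20e-04.

K_a = 6.20e-04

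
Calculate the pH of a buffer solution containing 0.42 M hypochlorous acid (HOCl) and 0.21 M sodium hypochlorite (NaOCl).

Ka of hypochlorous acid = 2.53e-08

pKa = -log(2.53e-08) = 7.60. pH = pKa + log([A⁻]/[HA]) = 7.60 + log(0.21/0.42)

pH = 7.30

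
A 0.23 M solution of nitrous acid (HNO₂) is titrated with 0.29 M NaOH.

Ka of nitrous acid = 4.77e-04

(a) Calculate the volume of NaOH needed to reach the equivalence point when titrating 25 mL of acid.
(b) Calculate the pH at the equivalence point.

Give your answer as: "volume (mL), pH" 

moles acid = 0.23 × 25/1000 = 0.00575 mol; V_base = moles/0.29 × 1000 = 19.8 mL. At equivalence only the conjugate base is present: [A⁻] = 0.00575/0.045 = 1.2827e-01 M. Kb = Kw/Ka = 2.10e-11; [OH⁻] = √(Kb × [A⁻]) = 1.6398e-06; pOH = 5.79; pH = 14 - pOH = 8.21.

V = 19.8 mL, pH = 8.21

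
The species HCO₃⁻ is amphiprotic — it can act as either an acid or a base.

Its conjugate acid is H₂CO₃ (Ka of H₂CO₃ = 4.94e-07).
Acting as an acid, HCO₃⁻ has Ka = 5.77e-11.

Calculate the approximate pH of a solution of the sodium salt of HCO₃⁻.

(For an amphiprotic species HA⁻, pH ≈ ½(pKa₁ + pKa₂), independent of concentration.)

pKa₁ = -log(4.94e-07) = 6.31; pKa₂ = -log(5.77e-11) = 10.24. For an amphiprotic species, pH ≈ ½(pKa₁ + pKa₂) = ½(6.31 + 10.24) = 8.27.

pH = 8.27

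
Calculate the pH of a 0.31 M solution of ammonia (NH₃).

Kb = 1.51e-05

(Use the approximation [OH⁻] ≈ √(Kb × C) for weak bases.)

[OH⁻] = √(Kb × C) = √(1.51e-05 × 0.31) = 2.1636e-03. pOH = 2.66, pH = 14 - pOH

pH = 11.34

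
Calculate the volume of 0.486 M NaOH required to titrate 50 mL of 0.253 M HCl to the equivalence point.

At equivalence: moles acid = moles base. moles HCl = 0.253 × 50/1000 = 0.01265 mol. V_base = moles / 0.486 × 1000 = 26.0 mL.

V_{base} = 26.0 mL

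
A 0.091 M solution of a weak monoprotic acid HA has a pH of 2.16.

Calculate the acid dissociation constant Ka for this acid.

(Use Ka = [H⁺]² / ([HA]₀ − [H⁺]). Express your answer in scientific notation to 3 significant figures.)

[H⁺] = 10^(−pH) = 10^(−2.16) = 6.918e-03 M. For HA ⇌ H⁺ + A⁻, Ka = [H⁺][A⁻]/[HA] = [H⁺]² / ([HA]₀ − [H⁺]) = (6.918e-03)² / (0.091 − 6.918e-03) = 5.69e-04.

K_a = 5.69e-04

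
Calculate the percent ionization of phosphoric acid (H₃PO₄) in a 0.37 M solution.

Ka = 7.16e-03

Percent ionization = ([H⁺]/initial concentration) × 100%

Using Ka equilibrium: x² + Ka×x - Ka×C = 0. Solving: [H⁺] = 4.8015e-02. Percent = (4.8015e-02/0.37) × 100

Percent ionization = 13%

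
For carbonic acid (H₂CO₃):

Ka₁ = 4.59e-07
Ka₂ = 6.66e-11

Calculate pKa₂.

pKa₂ = -log(Ka₂) = -log(6.66e-11) = 10.18.

pK_{a2} = 10.18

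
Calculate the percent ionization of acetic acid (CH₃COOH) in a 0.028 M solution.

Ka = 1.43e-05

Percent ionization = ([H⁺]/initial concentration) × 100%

Using Ka equilibrium: x² + Ka×x - Ka×C = 0. Solving: [H⁺] = 6.2566e-04. Percent = (6.2566e-04/0.028) × 100

Percent ionization = 2.23%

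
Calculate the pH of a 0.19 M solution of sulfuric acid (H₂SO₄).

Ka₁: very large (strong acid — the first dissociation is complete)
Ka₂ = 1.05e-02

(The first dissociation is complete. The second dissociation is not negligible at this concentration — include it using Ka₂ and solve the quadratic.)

First dissociation is complete: [H⁺]₀ = [HSO₄⁻]₀ = C = 0.19 M. Second dissociation HSO₄⁻ ⇌ H⁺ + SO₄²⁻: let x = [SO₄²⁻]. Ka₂ = (C + x)·x / (C − x) = 1.05e-02 → x² + (C + Ka₂)·x − Ka₂·C = 0 → x² + 0.20050·x − 1.995e-03 = 0. x = (−0.20050 + √(0.20050² + 4 × 1.995e-03)) / 2 = 9.5000e-03 M. [H⁺] = C + x = 0.19 + 9.5000e-03 = 1.9950e-01 M. pH = -log(1.9950e-01) = 0.70.

pH = 0.70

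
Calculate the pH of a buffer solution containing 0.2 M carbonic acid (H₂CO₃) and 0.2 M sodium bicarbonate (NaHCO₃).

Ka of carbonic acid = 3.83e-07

pKa = -log(3.83e-07) = 6.42. pH = pKa + log([A⁻]/[HA]) = 6.42 + log(0.2/0.2)

pH = 6.42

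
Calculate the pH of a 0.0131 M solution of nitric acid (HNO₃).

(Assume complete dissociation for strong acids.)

[H⁺] = 0.0131 M for strong acid. pH = -log[H⁺] = -log(0.0131)

pH = 1.88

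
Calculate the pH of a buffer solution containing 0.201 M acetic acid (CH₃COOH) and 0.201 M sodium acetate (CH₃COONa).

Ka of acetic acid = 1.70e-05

pKa = -log(1.70e-05) = 4.77. pH = pKa + log([A⁻]/[HA]) = 4.77 + log(0.201/0.201)

pH = 4.77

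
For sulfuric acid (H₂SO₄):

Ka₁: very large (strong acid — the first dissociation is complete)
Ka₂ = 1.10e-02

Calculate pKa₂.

pKa₂ = -log(Ka₂) = -log(1.10e-02) = 1.96.

pK_{a2} = 1.96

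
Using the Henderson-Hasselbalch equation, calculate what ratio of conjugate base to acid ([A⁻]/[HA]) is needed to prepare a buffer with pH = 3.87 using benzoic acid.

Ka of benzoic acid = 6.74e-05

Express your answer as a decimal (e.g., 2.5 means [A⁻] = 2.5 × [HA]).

pKa = -log(6.74e-05) = 4.1713. pH = pKa + log([A⁻]/[HA]), so log([A⁻]/[HA]) = pH − pKa = 3.87 − 4.1713 = -0.3013. [A⁻]/[HA] = 10^(-0.3013) = 0.500

[A⁻]/[HA] = 0.500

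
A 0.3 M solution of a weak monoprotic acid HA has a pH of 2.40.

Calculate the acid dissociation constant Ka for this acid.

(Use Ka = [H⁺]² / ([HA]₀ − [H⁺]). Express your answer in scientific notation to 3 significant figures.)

[H⁺] = 10^(−pH) = 10^(−2.40) = 3.981e-03 M. For HA ⇌ H⁺ + A⁻, Ka = [H⁺][A⁻]/[HA] = [H⁺]² / ([HA]₀ − [H⁺]) = (3.981e-03)² / (0.3 − 3.981e-03) = 5.35e-05.

K_a = 5.35e-05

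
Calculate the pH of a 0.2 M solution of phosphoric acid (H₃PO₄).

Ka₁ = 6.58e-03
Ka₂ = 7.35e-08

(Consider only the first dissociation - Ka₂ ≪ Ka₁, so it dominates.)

First dissociation dominates. From Ka₁ = [H⁺][HA⁻]/[H₂A], x² + Ka₁·x − Ka₁·C = 0 with C = 0.2 M and Ka₁ = 6.58e-03. Solving: [H⁺] = (−Ka₁ + √(Ka₁² + 4·Ka₁·C)) / 2 = 3.3136e-02 M. pH = -log(3.3136e-02) = 1.48.

pH = 1.48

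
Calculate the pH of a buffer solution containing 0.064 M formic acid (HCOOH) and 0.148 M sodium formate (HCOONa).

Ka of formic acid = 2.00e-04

pKa = -log(2.00e-04) = 3.70. pH = pKa + log([A⁻]/[HA]) = 3.70 + log(0.148/0.064)

pH = 4.06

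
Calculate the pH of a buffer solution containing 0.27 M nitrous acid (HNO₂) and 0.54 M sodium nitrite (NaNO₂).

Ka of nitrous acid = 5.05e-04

pKa = -log(5.05e-04) = 3.30. pH = pKa + log([A⁻]/[HA]) = 3.30 + log(0.54/0.27)

pH = 3.60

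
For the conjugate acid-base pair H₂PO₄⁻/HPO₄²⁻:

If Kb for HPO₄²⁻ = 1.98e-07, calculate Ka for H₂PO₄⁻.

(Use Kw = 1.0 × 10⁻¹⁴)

For a conjugate pair Ka × Kb = Kw, so Ka = Kw/Kb = 1.0 × 10⁻¹⁴ / 1.98e-07 = 5.05e-08.

K_a = 5.05e-08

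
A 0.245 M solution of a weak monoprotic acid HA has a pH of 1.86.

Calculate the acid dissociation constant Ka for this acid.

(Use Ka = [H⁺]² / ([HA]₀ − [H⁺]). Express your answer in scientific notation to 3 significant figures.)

[H⁺] = 10^(−pH) = 10^(−1.86) = 1.380e-02 M. For HA ⇌ H⁺ + A⁻, Ka = [H⁺][A⁻]/[HA] = [H⁺]² / ([HA]₀ − [H⁺]) = (1.380e-02)² / (0.245 − 1.380e-02) = 8.24e-04.

K_a = 8.24e-04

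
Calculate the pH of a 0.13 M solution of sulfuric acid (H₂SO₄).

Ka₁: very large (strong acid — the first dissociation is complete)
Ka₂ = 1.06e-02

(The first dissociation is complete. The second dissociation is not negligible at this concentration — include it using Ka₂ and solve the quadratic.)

First dissociation is complete: [H⁺]₀ = [HSO₄⁻]₀ = C = 0.13 M. Second dissociation HSO₄⁻ ⇌ H⁺ + SO₄²⁻: let x = [SO₄²⁻]. Ka₂ = (C + x)·x / (C − x) = 1.06e-02 → x² + (C + Ka₂)·x − Ka₂·C = 0 → x² + 0.14060·x − 1.378e-03 = 0. x = (−0.14060 + √(0.14060² + 4 × 1.378e-03)) / 2 = 9.1990e-03 M. [H⁺] = C + x = 0.13 + 9.1990e-03 = 1.3920e-01 M. pH = -log(1.3920e-01) = 0.86.

pH = 0.86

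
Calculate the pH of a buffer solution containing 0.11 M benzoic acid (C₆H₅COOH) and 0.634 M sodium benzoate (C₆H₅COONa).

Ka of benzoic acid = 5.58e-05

pKa = -log(5.58e-05) = 4.25. pH = pKa + log([A⁻]/[HA]) = 4.25 + log(0.634/0.11)

pH = 5.01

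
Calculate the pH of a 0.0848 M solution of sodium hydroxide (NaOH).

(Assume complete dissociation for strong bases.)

[OH⁻] = 0.0848 M for strong base. pOH = -log[OH⁻] = 1.07, pH = 14 - pOH

pH = 12.93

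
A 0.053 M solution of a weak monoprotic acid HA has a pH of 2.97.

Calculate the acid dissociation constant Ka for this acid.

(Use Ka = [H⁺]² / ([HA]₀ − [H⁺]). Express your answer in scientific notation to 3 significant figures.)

[H⁺] = 10^(−pH) = 10^(−2.97) = 1.072e-03 M. For HA ⇌ H⁺ + A⁻, Ka = [H⁺][A⁻]/[HA] = [H⁺]² / ([HA]₀ − [H⁺]) = (1.072e-03)² / (0.053 − 1.072e-03) = 2.21e-05.

K_a = 2.21e-05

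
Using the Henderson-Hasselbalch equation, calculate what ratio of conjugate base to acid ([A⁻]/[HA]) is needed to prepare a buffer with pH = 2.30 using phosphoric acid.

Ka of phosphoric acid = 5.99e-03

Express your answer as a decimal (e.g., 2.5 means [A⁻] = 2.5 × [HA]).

pKa = -log(5.99e-03) = 2.2226. pH = pKa + log([A⁻]/[HA]), so log([A⁻]/[HA]) = pH − pKa = 2.30 − 2.2226 = 0.0774. [A⁻]/[HA] = 10^(0.0774) = 1.20

[A⁻]/[HA] = 1.20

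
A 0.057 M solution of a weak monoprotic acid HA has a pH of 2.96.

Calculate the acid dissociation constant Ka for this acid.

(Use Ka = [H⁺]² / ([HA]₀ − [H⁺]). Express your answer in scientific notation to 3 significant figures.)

[H⁺] = 10^(−pH) = 10^(−2.96) = 1.096e-03 M. For HA ⇌ H⁺ + A⁻, Ka = [H⁺][A⁻]/[HA] = [H⁺]² / ([HA]₀ − [H⁺]) = (1.096e-03)² / (0.057 − 1.096e-03) = 2.15e-05.

K_a = 2.15e-05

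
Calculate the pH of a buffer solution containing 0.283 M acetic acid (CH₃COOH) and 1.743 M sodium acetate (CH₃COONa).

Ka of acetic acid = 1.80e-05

pKa = -log(1.80e-05) = 4.74. pH = pKa + log([A⁻]/[HA]) = 4.74 + log(1.743/0.283)

pH = 5.53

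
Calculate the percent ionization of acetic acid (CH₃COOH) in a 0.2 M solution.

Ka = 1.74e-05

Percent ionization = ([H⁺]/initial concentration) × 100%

Using Ka equilibrium: x² + Ka×x - Ka×C = 0. Solving: [H⁺] = 1.8568e-03. Percent = (1.8568e-03/0.2) × 100

Percent ionization = 0.928%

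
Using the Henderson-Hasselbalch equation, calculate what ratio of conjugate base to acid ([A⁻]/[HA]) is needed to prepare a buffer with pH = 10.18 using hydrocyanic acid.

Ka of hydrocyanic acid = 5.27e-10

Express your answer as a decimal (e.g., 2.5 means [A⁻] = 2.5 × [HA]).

pKa = -log(5.27e-10) = 9.2782. pH = pKa + log([A⁻]/[HA]), so log([A⁻]/[HA]) = pH − pKa = 10.18 − 9.2782 = 0.9018. [A⁻]/[HA] = 10^(0.9018) = 7.98

[A⁻]/[HA] = 7.98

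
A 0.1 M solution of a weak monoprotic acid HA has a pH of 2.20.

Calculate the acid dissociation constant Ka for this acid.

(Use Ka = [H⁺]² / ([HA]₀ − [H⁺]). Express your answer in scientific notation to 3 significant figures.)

[H⁺] = 10^(−pH) = 10^(−2.20) = 6.310e-03 M. For HA ⇌ H⁺ + A⁻, Ka = [H⁺][A⁻]/[HA] = [H⁺]² / ([HA]₀ − [H⁺]) = (6.310e-03)² / (0.1 − 6.310e-03) = 4.25e-04.

K_a = 4.25e-04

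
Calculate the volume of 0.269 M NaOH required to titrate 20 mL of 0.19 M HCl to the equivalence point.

At equivalence: moles acid = moles base. moles HCl = 0.19 × 20/1000 = 0.0038 mol. V_base = moles / 0.269 × 1000 = 14.1 mL.

V_{base} = 14.1 mL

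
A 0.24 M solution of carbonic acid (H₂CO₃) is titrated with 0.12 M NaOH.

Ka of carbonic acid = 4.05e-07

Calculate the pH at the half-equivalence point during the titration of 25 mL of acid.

At half-equivalence [HA] = [A⁻], so Henderson-Hasselbalch gives pH = pKa = -log(4.05e-07) = 6.39.

pH = pKa = 6.39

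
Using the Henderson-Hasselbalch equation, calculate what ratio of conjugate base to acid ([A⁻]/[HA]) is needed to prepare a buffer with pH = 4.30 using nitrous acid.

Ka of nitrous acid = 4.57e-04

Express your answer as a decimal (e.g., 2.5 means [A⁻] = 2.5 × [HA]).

pKa = -log(4.57e-04) = 3.3401. pH = pKa + log([A⁻]/[HA]), so log([A⁻]/[HA]) = pH − pKa = 4.30 − 3.3401 = 0.9599. [A⁻]/[HA] = 10^(0.9599) = 9.12

[A⁻]/[HA] = 9.12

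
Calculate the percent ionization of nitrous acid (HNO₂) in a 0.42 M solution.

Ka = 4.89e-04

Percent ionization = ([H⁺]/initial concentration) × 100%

Using Ka equilibrium: x² + Ka×x - Ka×C = 0. Solving: [H⁺] = 1.4089e-02. Percent = (1.4089e-02/0.42) × 100

Percent ionization = 3.35%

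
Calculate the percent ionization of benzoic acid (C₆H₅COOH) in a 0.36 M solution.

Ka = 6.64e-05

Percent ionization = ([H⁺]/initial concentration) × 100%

Using Ka equilibrium: x² + Ka×x - Ka×C = 0. Solving: [H⁺] = 4.8561e-03. Percent = (4.8561e-03/0.36) × 100

Percent ionization = 1.35%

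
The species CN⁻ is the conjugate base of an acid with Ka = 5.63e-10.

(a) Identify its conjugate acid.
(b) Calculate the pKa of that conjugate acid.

(a) The conjugate acid is formed by adding one H⁺ to CN⁻, giving HCN. (b) pKa = -log(Ka) = -log(5.63e-10) = 9.25.

Conjugate acid: HCN; pK_a = 9.25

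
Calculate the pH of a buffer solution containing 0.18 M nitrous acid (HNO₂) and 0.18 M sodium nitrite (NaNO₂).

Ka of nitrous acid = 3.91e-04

pKa = -log(3.91e-04) = 3.41. pH = pKa + log([A⁻]/[HA]) = 3.41 + log(0.18/0.18)

pH = 3.41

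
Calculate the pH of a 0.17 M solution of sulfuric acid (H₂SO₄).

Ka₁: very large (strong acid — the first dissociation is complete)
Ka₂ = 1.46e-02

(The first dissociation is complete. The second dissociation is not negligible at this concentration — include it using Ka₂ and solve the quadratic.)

First dissociation is complete: [H⁺]₀ = [HSO₄⁻]₀ = C = 0.17 M. Second dissociation HSO₄⁻ ⇌ H⁺ + SO₄²⁻: let x = [SO₄²⁻]. Ka₂ = (C + x)·x / (C − x) = 1.46e-02 → x² + (C + Ka₂)·x − Ka₂·C = 0 → x² + 0.18460·x − 2.482e-03 = 0. x = (−0.18460 + √(0.18460² + 4 × 2.482e-03)) / 2 = 1.2587e-02 M. [H⁺] = C + x = 0.17 + 1.2587e-02 = 1.8259e-01 M. pH = -log(1.8259e-01) = 0.74.

pH = 0.74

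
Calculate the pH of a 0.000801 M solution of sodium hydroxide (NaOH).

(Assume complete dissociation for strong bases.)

[OH⁻] = 0.000801 M for strong base. pOH = -log[OH⁻] = 3.10, pH = 14 - pOH

pH = 10.90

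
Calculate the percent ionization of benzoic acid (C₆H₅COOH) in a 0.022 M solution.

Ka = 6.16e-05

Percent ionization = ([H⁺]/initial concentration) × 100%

Using Ka equilibrium: x² + Ka×x - Ka×C = 0. Solving: [H⁺] = 1.1337e-03. Percent = (1.1337e-03/0.022) × 100

Percent ionization = 5.15%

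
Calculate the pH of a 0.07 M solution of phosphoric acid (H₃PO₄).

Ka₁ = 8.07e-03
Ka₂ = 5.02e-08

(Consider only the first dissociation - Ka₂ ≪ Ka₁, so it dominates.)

First dissociation dominates. From Ka₁ = [H⁺][HA⁻]/[H₂A], x² + Ka₁·x − Ka₁·C = 0 with C = 0.07 M and Ka₁ = 8.07e-03. Solving: [H⁺] = (−Ka₁ + √(Ka₁² + 4·Ka₁·C)) / 2 = 2.0073e-02 M. pH = -log(2.0073e-02) = 1.70.

pH = 1.70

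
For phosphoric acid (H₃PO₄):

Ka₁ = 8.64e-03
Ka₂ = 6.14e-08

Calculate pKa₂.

pKa₂ = -log(Ka₂) = -log(6.14e-08) = 7.21.

pK_{a2} = 7.21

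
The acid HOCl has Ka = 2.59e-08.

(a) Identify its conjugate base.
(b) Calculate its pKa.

(a) The conjugate base is formed by removing one H⁺ from HOCl, giving OCl⁻. (b) pKa = -log(Ka) = -log(2.59e-08) = 7.59.

Conjugate base: OCl⁻; pK_a = 7.59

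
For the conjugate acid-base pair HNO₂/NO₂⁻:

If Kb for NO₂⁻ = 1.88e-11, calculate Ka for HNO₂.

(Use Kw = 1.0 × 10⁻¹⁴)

For a conjugate pair Ka × Kb = Kw, so Ka = Kw/Kb = 1.0 × 10⁻¹⁴ / 1.88e-11 = 5.32e-04.

K_a = 5.32e-04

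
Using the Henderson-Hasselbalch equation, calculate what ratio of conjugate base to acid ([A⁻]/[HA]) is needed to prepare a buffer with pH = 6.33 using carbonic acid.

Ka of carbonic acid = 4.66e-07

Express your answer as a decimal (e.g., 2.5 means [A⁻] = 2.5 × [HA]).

pKa = -log(4.66e-07) = 6.3316. pH = pKa + log([A⁻]/[HA]), so log([A⁻]/[HA]) = pH − pKa = 6.33 − 6.3316 = -0.0016. [A⁻]/[HA] = 10^(-0.0016) = 0.996

[A⁻]/[HA] = 0.996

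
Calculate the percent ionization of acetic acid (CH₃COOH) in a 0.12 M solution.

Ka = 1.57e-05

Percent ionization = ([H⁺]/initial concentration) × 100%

Using Ka equilibrium: x² + Ka×x - Ka×C = 0. Solving: [H⁺] = 1.3648e-03. Percent = (1.3648e-03/0.12) × 100

Percent ionization = 1.14%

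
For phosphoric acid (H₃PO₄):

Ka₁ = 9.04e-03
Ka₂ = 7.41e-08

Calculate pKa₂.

pKa₂ = -log(Ka₂) = -log(7.41e-08) = 7.13.

pK_{a2} = 7.13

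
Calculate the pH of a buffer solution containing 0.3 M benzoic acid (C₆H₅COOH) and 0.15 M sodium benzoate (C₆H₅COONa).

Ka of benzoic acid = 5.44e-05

pKa = -log(5.44e-05) = 4.26. pH = pKa + log([A⁻]/[HA]) = 4.26 + log(0.15/0.3)

pH = 3.96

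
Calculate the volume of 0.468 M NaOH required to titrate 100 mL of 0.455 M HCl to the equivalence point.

At equivalence: moles acid = moles base. moles HCl = 0.455 × 100/1000 = 0.0455 mol. V_base = moles / 0.468 × 1000 = 97.2 mL.

V_{base} = 97.2 mL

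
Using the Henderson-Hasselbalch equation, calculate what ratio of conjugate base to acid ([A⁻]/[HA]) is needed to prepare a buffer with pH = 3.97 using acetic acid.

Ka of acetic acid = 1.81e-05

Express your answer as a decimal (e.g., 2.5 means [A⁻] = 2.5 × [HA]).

pKa = -log(1.81e-05) = 4.7423. pH = pKa + log([A⁻]/[HA]), so log([A⁻]/[HA]) = pH − pKa = 3.97 − 4.7423 = -0.7723. [A⁻]/[HA] = 10^(-0.7723) = 0.169

[A⁻]/[HA] = 0.169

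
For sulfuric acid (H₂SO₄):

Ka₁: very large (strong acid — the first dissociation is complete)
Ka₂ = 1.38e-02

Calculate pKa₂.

pKa₂ = -log(Ka₂) = -log(1.38e-02) = 1.86.

pK_{a2} = 1.86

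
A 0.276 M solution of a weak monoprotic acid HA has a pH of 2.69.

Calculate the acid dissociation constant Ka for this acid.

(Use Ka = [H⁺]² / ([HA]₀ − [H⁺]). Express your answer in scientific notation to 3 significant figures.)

[H⁺] = 10^(−pH) = 10^(−2.69) = 2.042e-03 M. For HA ⇌ H⁺ + A⁻, Ka = [H⁺][A⁻]/[HA] = [H⁺]² / ([HA]₀ − [H⁺]) = (2.042e-03)² / (0.276 − 2.042e-03) = 1.52e-05.

K_a = 1.52e-05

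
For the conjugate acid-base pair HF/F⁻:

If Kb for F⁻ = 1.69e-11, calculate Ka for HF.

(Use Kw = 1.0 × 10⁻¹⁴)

For a conjugate pair Ka × Kb = Kw, so Ka = Kw/Kb = 1.0 × 10⁻¹⁴ / 1.69e-11 = 5.92e-04.

K_a = 5.92e-04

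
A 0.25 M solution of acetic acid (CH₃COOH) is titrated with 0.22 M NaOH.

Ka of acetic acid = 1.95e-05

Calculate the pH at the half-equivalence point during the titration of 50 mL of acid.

At half-equivalence [HA] = [A⁻], so Henderson-Hasselbalch gives pH = pKa = -log(1.95e-05) = 4.71.

pH = pKa = 4.71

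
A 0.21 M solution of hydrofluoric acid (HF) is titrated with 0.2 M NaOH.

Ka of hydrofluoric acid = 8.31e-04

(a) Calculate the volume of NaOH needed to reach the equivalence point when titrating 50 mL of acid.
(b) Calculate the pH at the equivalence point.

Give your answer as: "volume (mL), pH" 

moles acid = 0.21 × 50/1000 = 0.0105 mol; V_base = moles/0.2 × 1000 = 52.5 mL. At equivalence only the conjugate base is present: [A⁻] = 0.0105/0.102 = 1.0244e-01 M. Kb = Kw/Ka = 1.20e-11; [OH⁻] = √(Kb × [A⁻]) = 1.1103e-06; pOH = 5.95; pH = 14 - pOH = 8.05.

V = 52.5 mL, pH = 8.05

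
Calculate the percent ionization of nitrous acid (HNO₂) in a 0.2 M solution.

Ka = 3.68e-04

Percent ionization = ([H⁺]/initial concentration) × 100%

Using Ka equilibrium: x² + Ka×x - Ka×C = 0. Solving: [H⁺] = 8.3970e-03. Percent = (8.3970e-03/0.2) × 100

Percent ionization = 4.2%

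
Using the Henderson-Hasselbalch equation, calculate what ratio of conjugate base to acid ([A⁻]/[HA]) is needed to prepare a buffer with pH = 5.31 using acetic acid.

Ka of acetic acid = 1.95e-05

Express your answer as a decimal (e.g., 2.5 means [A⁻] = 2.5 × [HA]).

pKa = -log(1.95e-05) = 4.7100. pH = pKa + log([A⁻]/[HA]), so log([A⁻]/[HA]) = pH − pKa = 5.31 − 4.7100 = 0.6000. [A⁻]/[HA] = 10^(0.6000) = 3.98

[A⁻]/[HA] = 3.98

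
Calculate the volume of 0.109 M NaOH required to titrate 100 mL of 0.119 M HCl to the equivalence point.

At equivalence: moles acid = moles base. moles HCl = 0.119 × 100/1000 = 0.0119 mol. V_base = moles / 0.109 × 1000 = 109.2 mL.

V_{base} = 109.2 mL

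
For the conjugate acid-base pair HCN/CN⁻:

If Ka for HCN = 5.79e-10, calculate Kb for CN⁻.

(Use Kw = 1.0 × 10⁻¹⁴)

For a conjugate pair Ka × Kb = Kw, so Kb = Kw/Ka = 1.0 × 10⁻¹⁴ / 5.79e-10 = 1.73e-05.

K_b = 1.73e-05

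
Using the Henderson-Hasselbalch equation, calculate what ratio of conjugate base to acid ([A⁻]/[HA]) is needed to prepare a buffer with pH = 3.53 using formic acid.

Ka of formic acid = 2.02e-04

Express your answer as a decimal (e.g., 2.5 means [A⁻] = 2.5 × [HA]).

pKa = -log(2.02e-04) = 3.6946. pH = pKa + log([A⁻]/[HA]), so log([A⁻]/[HA]) = pH − pKa = 3.53 − 3.6946 = -0.1646. [A⁻]/[HA] = 10^(-0.1646) = 0.684

[A⁻]/[HA] = 0.684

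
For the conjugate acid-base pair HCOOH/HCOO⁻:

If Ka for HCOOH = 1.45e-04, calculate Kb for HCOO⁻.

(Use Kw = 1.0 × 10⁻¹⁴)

For a conjugate pair Ka × Kb = Kw, so Kb = Kw/Ka = 1.0 × 10⁻¹⁴ / 1.45e-04 = 6.90e-11.

K_b = 6.90e-11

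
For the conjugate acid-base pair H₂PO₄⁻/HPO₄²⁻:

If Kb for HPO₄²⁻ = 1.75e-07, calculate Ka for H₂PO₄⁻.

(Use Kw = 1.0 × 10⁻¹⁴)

For a conjugate pair Ka × Kb = Kw, so Ka = Kw/Kb = 1.0 × 10⁻¹⁴ / 1.75e-07 = 5.71e-08.

K_a = 5.71e-08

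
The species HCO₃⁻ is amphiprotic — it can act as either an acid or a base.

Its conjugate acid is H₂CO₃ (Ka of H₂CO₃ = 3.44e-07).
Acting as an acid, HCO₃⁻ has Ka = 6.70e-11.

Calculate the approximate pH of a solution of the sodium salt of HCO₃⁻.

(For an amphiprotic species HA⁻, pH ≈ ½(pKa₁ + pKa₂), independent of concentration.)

pKa₁ = -log(3.44e-07) = 6.46; pKa₂ = -log(6.70e-11) = 10.17. For an amphiprotic species, pH ≈ ½(pKa₁ + pKa₂) = ½(6.46 + 10.17) = 8.32.

pH = 8.32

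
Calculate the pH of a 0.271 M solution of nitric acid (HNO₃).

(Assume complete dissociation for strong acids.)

[H⁺] = 0.271 M for strong acid. pH = -log[H⁺] = -log(0.271)

pH = 0.57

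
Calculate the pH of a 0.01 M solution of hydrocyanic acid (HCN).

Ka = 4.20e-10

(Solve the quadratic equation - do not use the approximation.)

x² + Ka×x - Ka×C = 0. Using quadratic formula: [H⁺] = 2.0492e-06

pH = 5.69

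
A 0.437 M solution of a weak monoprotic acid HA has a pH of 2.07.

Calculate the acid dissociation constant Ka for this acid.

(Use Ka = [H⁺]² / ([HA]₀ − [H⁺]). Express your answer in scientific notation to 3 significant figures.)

[H⁺] = 10^(−pH) = 10^(−2.07) = 8.511e-03 M. For HA ⇌ H⁺ + A⁻, Ka = [H⁺][A⁻]/[HA] = [H⁺]² / ([HA]₀ − [H⁺]) = (8.511e-03)² / (0.437 − 8.511e-03) = 1.69e-04.

K_a = 1.69e-04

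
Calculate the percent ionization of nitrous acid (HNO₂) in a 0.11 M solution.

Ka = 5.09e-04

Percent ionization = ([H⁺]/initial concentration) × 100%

Using Ka equilibrium: x² + Ka×x - Ka×C = 0. Solving: [H⁺] = 7.2325e-03. Percent = (7.2325e-03/0.11) × 100

Percent ionization = 6.57%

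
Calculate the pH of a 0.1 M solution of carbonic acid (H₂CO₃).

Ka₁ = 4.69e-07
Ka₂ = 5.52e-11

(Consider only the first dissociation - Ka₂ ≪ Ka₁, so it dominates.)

First dissociation dominates. From Ka₁ = [H⁺][HA⁻]/[H₂A], x² + Ka₁·x − Ka₁·C = 0 with C = 0.1 M and Ka₁ = 4.69e-07. Solving: [H⁺] = (−Ka₁ + √(Ka₁² + 4·Ka₁·C)) / 2 = 2.1633e-04 M. pH = -log(2.1633e-04) = 3.66.

pH = 3.66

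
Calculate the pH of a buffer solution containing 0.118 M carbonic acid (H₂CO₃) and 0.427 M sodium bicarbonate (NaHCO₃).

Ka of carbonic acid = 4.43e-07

pKa = -log(4.43e-07) = 6.35. pH = pKa + log([A⁻]/[HA]) = 6.35 + log(0.427/0.118)

pH = 6.91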